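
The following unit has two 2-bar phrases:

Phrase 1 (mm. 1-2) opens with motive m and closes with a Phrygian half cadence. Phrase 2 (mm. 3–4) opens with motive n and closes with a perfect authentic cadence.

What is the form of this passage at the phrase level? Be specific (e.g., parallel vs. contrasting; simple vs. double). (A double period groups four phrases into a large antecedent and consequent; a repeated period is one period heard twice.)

contrasting period

Phrase 1 ends with a Phrygian half cadence (weaker) and phrase 2 with a perfect authentic cadence (stronger): antecedent + consequent = a period.
The two phrases open with different material (m / n), so the period is contrasting.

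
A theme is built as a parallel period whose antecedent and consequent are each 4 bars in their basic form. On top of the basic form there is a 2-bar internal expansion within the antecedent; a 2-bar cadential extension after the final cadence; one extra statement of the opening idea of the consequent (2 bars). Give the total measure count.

14 measures

Basic parallel period: 4 + 4 = 8 bars.
8 (basic form) + 2 (internal expansion) + 2 (cadential extension) + 2 (extra statement) = 14.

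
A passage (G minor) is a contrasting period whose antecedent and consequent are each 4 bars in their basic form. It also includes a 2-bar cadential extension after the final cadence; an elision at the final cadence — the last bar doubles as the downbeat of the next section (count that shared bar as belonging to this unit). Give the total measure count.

Basic contrasting period: 4 + 4 = 8 bars.
8 (basic form) + 2 (cadential extension) = 10.
The elision shares a bar with the next section but does not change this unit's count.

10 measures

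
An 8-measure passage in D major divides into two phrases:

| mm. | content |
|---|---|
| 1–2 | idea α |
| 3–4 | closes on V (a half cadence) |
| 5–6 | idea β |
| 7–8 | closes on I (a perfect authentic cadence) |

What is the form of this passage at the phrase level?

Phrase 1 ends with a half cadence (weaker) and phrase 2 with a perfect authentic cadence (stronger): antecedent + consequent = a period.
The two phrases open with different material (α / β), so the period is contrasting.

contrasting period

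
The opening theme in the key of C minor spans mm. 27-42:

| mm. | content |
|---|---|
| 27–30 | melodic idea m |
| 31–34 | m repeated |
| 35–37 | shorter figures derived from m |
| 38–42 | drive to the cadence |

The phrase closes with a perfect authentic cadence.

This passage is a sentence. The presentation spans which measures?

The presentation of a sentence is the basic idea (mm. 27-30) plus its repetition (bars 31-34); the presentation is therefore bars 27–34.

measures 27–34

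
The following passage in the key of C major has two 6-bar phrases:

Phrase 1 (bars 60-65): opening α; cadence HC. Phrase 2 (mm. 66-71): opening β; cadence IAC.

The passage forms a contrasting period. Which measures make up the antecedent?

measures 60–65

The phrase ending with the weaker cadence (half cadence) is the antecedent; the one ending more conclusively (imperfect authentic cadence) is the consequent. The antecedent is measures 60–65.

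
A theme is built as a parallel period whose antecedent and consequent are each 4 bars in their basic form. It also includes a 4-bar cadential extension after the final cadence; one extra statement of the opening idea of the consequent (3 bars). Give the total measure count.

15 measures

Basic parallel period: 4 + 4 = 8 bars.
8 (basic form) + 4 (cadential extension) + 3 (extra statement) = 15.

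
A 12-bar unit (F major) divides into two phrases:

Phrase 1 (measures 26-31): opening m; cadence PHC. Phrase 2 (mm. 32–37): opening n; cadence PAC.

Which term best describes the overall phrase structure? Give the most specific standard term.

Phrase 1 ends with a Phrygian half cadence (weaker) and phrase 2 with a perfect authentic cadence (stronger): antecedent + consequent = a period.
The two phrases open with different material (m / n), so the period is contrasting.

contrasting period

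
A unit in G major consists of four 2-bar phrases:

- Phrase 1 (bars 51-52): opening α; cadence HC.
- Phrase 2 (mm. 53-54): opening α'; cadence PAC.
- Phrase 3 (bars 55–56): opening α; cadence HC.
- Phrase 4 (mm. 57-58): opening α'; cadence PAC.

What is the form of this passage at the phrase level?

The cadence pattern HC–PAC–HC–PAC is weak–strong twice, and phrases 3–4 restate phrases 1–2: a period heard twice, not a double period (which would end weakly at phrase 2).

repeated period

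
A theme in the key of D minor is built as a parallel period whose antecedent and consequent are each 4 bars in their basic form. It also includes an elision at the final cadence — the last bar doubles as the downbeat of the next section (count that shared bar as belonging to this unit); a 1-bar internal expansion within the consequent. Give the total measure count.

Basic parallel period: 4 + 4 = 8 bars.
8 (basic form) + 1 (internal expansion) = 9.
The elision shares a bar with the next section but does not change this unit's count.

9 measures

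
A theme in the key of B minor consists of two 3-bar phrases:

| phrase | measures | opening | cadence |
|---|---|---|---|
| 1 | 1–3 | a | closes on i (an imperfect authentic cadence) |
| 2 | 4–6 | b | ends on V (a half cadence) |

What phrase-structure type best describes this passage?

The second phrase closes with a half cadence, which is not stronger than the first phrase's imperfect authentic cadence; without a weak→strong cadential pair there is no antecedent–consequent relationship, so this is a phrase group rather than a period.

phrase group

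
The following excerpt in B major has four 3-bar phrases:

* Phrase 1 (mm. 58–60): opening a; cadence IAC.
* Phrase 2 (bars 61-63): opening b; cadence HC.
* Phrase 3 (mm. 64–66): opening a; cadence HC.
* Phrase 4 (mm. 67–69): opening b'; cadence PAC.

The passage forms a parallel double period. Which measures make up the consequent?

In a double period the four phrases pair into a large antecedent (phrases 1–2, ending half cadence) and a large consequent (phrases 3–4, ending perfect authentic cadence). The consequent spans measures 64–69.

measures 64–69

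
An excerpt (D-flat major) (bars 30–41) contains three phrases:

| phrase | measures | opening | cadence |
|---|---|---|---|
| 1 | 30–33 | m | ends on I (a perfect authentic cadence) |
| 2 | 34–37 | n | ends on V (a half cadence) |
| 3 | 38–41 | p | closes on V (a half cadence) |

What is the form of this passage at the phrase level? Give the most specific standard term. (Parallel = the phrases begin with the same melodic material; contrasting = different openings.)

phrase group

The final phrase closes with a half cadence, which is not stronger than the preceding half cadence; the 3 phrases lack an overall antecedent–consequent design and so form a phrase group.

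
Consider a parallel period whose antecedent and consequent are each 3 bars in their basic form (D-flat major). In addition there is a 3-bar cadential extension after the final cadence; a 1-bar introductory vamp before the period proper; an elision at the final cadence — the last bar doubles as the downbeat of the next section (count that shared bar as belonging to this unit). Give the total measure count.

10 measures

Basic parallel period: 3 + 3 = 6 bars.
6 (basic form) + 3 (cadential extension) + 1 (introduction) = 10.
The elision shares a bar with the next section but does not change this unit's count.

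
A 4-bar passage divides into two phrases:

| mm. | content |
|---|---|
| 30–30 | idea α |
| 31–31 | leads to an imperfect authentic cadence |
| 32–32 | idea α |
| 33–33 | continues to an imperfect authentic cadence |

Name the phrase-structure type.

Both phrases have the same opening (α) and the same cadence (imperfect authentic cadence): the second is a restatement, not a consequent, so this is a repeated phrase rather than a period.

repeated phrase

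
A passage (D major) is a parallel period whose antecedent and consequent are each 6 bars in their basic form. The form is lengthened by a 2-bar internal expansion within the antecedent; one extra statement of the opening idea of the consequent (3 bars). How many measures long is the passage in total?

17 measures

Basic parallel period: 6 + 6 = 12 bars.
12 (basic form) + 2 (internal expansion) + 3 (extra statement) = 17.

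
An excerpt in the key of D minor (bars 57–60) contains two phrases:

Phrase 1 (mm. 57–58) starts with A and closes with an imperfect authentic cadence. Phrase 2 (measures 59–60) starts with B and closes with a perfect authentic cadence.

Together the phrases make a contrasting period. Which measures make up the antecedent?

The phrase ending with the weaker cadence (imperfect authentic cadence) is the antecedent; the one ending more conclusively (perfect authentic cadence) is the consequent. The antecedent is measures 57–58.

measures 57–58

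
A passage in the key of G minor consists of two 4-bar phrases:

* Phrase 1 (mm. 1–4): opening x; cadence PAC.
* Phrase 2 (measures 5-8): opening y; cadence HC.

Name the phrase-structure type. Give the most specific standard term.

The second phrase closes with a half cadence, which is not stronger than the first phrase's perfect authentic cadence; without a weak→strong cadential pair there is no antecedent–consequent relationship, so this is a phrase group rather than a period.

phrase group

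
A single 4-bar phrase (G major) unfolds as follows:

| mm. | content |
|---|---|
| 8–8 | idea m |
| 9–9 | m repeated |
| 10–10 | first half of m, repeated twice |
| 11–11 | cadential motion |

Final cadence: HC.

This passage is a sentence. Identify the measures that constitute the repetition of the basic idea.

measures 9–9

The presentation of a sentence is the basic idea (bar 8) plus its repetition (bar 9); the repetition of the basic idea is therefore m. 9.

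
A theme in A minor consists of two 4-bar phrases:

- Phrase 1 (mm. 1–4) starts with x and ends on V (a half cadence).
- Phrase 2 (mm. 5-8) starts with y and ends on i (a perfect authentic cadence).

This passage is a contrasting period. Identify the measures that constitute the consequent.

measures 5–8

The antecedent is the phrase ending with the weaker cadence (half cadence, phrase 1) and the consequent the one ending more conclusively (perfect authentic cadence, phrase 2); the consequent is bars 5–8.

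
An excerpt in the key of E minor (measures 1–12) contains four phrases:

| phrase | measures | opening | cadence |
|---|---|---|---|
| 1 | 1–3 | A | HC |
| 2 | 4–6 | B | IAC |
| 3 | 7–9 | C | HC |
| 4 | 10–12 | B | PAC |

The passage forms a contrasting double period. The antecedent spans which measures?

In a double period the four phrases pair into a large antecedent (phrases 1–2, ending imperfect authentic cadence) and a large consequent (phrases 3–4, ending perfect authentic cadence). The antecedent spans measures 1-6.

measures 1–6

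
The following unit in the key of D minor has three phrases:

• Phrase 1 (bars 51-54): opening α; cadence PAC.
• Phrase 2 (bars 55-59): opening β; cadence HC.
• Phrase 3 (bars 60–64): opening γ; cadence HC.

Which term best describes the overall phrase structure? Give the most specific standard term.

The final phrase closes with a half cadence, which is not stronger than the preceding half cadence; the 3 phrases lack an overall antecedent–consequent design and so form a phrase group.

phrase group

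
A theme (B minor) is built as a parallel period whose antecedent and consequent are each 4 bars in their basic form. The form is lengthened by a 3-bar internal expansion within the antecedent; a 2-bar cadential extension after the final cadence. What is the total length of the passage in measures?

13 measures

Basic parallel period: 4 + 4 = 8 bars.
8 (basic form) + 3 (internal expansion) + 2 (cadential extension) = 13.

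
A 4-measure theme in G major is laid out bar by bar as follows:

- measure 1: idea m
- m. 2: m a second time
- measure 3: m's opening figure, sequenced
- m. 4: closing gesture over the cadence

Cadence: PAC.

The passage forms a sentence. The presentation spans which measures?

The presentation of a sentence is the basic idea (m. 1) plus its repetition (m. 2); the presentation is therefore bars 1–2.

measures 1–2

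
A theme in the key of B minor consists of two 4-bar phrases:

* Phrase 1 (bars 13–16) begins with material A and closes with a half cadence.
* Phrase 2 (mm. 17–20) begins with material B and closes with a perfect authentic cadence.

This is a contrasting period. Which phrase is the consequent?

The phrase ending with the weaker cadence (half cadence) is the antecedent; the one ending more conclusively (perfect authentic cadence) is the consequent. The consequent is phrase 2.

phrase 2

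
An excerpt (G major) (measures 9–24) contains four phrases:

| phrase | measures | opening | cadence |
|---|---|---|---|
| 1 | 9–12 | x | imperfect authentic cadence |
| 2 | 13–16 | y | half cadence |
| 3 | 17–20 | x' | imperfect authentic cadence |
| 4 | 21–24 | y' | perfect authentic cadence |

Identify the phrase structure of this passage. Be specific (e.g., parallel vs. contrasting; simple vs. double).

Four phrases in two halves: the first half (bars 9-16) ends with a half cadence, the second (mm. 17-24) with a perfect authentic cadence — a large antecedent–consequent pair, i.e. a double period.
Phrase 3 begins with the same material as phrase 1, making it parallel.

parallel double period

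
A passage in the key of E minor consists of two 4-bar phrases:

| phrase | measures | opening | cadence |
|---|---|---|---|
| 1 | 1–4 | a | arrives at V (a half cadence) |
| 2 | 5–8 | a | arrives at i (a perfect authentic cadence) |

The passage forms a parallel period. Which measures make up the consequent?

The antecedent is the phrase ending with the weaker cadence (half cadence, phrase 1) and the consequent the one ending more conclusively (perfect authentic cadence, phrase 2); the consequent is bars 5–8.

measures 5–8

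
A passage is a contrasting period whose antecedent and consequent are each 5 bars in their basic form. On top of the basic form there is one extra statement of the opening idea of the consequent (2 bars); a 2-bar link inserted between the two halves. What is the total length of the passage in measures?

Basic contrasting period: 5 + 5 = 10 bars.
10 (basic form) + 2 (extra statement) + 2 (link) = 14.

14 measures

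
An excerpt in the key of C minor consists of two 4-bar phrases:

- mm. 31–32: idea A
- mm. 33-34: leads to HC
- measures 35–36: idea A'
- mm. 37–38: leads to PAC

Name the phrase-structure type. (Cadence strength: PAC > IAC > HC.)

Phrase 1 ends with a half cadence (weaker) and phrase 2 with a perfect authentic cadence (stronger): antecedent + consequent = a period.
The two phrases open with the same material (A / A'), so the period is parallel.

parallel period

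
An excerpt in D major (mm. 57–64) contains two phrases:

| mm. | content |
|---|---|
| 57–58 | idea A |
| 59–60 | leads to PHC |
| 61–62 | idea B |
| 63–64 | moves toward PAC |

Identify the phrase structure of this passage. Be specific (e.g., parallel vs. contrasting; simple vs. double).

Phrase 1 ends with a Phrygian half cadence (weaker) and phrase 2 with a perfect authentic cadence (stronger): antecedent + consequent = a period.
The two phrases open with different material (A / B), so the period is contrasting.

contrasting period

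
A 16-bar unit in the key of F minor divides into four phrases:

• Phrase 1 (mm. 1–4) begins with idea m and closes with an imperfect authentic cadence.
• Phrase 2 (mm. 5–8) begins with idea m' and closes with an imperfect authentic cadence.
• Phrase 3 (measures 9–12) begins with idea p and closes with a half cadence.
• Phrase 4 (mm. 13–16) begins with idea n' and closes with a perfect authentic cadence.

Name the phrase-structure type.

contrasting double period

Four phrases in two halves: the first half (mm. 1–8) ends with an imperfect authentic cadence, the second (mm. 9–16) with a perfect authentic cadence — a large antecedent–consequent pair, i.e. a double period.
Phrase 3 begins with different material from phrase 1, making it contrasting.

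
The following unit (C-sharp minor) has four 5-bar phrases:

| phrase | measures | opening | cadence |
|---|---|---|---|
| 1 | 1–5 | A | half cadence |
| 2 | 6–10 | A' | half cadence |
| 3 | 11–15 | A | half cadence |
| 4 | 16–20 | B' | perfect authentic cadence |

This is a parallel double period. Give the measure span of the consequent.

measures 11–20

In a double period the first pair of phrases (ending half cadence) is the large antecedent and the second pair (ending perfect authentic cadence) is the large consequent; the consequent is measures 11–20.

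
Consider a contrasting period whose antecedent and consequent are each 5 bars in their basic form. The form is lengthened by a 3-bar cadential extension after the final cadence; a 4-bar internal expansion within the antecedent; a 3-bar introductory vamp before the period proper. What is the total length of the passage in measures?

20 measures

Basic contrasting period: 5 + 5 = 10 bars.
10 (basic form) + 3 (cadential extension) + 4 (internal expansion) + 3 (introduction) = 20.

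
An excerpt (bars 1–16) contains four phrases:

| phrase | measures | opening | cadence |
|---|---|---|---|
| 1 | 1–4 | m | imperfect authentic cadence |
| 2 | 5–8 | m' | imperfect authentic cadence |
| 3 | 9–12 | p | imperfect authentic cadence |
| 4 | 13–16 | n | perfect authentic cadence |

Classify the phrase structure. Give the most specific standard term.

contrasting double period

Four phrases in two halves: the first half (mm. 1–8) ends with an imperfect authentic cadence, the second (mm. 9-16) with a perfect authentic cadence — a large antecedent–consequent pair, i.e. a double period.
Phrase 3 begins with different material from phrase 1, making it contrasting.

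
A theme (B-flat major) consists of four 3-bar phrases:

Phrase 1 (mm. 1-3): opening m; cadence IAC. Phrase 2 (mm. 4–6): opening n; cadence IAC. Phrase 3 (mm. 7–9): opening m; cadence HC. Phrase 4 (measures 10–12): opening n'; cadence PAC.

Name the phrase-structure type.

Four phrases in two halves: the first half (mm. 1–6) ends with an imperfect authentic cadence, the second (bars 7-12) with a perfect authentic cadence — a large antecedent–consequent pair, i.e. a double period.
Phrase 3 begins with the same material as phrase 1, making it parallel.

parallel double period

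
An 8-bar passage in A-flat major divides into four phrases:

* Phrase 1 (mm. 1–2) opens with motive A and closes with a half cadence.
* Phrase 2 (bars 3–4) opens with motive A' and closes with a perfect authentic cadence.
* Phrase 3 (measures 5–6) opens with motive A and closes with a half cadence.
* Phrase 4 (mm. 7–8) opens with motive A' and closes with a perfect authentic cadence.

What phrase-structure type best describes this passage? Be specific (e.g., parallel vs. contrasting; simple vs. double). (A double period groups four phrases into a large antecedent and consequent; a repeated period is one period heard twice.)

repeated period

The cadence pattern HC–PAC–HC–PAC is weak–strong twice, and phrases 3–4 restate phrases 1–2: a period heard twice, not a double period (which would end weakly at phrase 2).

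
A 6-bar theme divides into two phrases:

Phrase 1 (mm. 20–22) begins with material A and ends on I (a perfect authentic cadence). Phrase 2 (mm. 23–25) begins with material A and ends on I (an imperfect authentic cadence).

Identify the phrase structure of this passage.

The second phrase closes with an imperfect authentic cadence, which is not stronger than the first phrase's perfect authentic cadence; without a weak→strong cadential pair there is no antecedent–consequent relationship, so this is a phrase group rather than a period.

phrase group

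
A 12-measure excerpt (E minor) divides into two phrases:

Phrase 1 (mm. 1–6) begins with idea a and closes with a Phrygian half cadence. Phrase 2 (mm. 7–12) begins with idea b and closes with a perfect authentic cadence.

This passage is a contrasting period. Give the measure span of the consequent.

measures 7–12

The antecedent is the phrase ending with the weaker cadence (Phrygian half cadence, phrase 1) and the consequent the one ending more conclusively (perfect authentic cadence, phrase 2); the consequent is mm. 7–12.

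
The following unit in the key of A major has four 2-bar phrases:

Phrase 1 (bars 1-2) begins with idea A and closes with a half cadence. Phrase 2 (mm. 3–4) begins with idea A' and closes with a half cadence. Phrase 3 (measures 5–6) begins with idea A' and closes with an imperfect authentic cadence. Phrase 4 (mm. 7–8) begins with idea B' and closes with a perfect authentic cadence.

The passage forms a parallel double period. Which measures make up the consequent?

In a double period the four phrases pair into a large antecedent (phrases 1–2, ending half cadence) and a large consequent (phrases 3–4, ending perfect authentic cadence). The consequent spans measures 5–8.

measures 5–8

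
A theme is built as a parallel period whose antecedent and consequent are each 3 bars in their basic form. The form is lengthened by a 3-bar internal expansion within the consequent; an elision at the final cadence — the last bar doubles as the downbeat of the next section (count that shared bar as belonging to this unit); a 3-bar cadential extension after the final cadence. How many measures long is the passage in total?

Basic parallel period: 3 + 3 = 6 bars.
6 (basic form) + 3 (internal expansion) + 3 (cadential extension) = 12.
The elision shares a bar with the next section but does not change this unit's count.

12 measures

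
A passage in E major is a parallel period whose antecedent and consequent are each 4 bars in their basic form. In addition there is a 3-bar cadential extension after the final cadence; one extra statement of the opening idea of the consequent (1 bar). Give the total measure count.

12 measures

Basic parallel period: 4 + 4 = 8 bars.
8 (basic form) + 3 (cadential extension) + 1 (extra statement) = 12.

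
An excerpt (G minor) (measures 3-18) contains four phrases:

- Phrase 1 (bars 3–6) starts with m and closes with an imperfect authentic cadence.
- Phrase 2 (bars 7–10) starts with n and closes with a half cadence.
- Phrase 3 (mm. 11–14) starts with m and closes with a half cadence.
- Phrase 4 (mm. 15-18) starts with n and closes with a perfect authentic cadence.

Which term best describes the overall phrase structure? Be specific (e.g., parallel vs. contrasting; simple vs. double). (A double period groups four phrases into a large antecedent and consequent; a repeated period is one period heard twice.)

Four phrases in two halves: the first half (mm. 3–10) ends with a half cadence, the second (measures 11–18) with a perfect authentic cadence — a large antecedent–consequent pair, i.e. a double period.
Phrase 3 begins with the same material as phrase 1, making it parallel.

parallel double period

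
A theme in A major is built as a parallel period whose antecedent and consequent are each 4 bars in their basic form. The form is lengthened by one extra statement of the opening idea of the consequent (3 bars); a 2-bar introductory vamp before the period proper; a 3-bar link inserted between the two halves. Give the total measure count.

Basic parallel period: 4 + 4 = 8 bars.
8 (basic form) + 3 (extra statement) + 2 (introduction) + 3 (link) = 16.

16 measures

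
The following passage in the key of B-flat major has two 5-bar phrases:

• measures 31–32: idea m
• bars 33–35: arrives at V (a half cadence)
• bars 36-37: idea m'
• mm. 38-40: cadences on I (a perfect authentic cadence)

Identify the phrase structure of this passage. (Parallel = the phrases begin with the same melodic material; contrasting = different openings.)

parallel period

Phrase 1 ends with a half cadence (weaker) and phrase 2 with a perfect authentic cadence (stronger): antecedent + consequent = a period.
The two phrases open with the same material (m / m'), so the period is parallel.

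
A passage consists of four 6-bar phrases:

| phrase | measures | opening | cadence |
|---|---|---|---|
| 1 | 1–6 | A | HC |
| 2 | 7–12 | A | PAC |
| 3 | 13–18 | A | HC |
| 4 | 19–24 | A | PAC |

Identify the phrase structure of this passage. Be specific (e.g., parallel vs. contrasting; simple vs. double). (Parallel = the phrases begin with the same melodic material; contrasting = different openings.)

repeated period

The cadence pattern HC–PAC–HC–PAC is weak–strong twice, and phrases 3–4 restate phrases 1–2: a period heard twice, not a double period (which would end weakly at phrase 2).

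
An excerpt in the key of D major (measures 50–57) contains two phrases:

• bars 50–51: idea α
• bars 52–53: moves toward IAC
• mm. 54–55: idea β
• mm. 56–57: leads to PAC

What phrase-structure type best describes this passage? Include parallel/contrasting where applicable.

Phrase 1 ends with an imperfect authentic cadence (weaker) and phrase 2 with a perfect authentic cadence (stronger): antecedent + consequent = a period.
The two phrases open with different material (α / β), so the period is contrasting.

contrasting period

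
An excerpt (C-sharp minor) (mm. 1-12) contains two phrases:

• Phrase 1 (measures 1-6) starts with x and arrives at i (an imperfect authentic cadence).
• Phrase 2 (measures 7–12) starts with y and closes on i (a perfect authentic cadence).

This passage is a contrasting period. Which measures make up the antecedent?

The antecedent is the phrase ending with the weaker cadence (imperfect authentic cadence, phrase 1) and the consequent the one ending more conclusively (perfect authentic cadence, phrase 2); the antecedent is mm. 1–6.

measures 1–6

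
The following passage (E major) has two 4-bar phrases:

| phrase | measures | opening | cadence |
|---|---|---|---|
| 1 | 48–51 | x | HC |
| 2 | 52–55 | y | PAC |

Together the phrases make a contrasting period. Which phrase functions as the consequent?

The phrase ending with the weaker cadence (half cadence) is the antecedent; the one ending more conclusively (perfect authentic cadence) is the consequent. The consequent is phrase 2.

phrase 2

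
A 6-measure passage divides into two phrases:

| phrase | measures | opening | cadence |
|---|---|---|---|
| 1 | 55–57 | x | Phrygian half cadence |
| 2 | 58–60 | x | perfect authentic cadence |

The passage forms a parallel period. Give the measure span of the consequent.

measures 58–60

The phrase ending with the weaker cadence (Phrygian half cadence) is the antecedent; the one ending more conclusively (perfect authentic cadence) is the consequent. The consequent is measures 58–60.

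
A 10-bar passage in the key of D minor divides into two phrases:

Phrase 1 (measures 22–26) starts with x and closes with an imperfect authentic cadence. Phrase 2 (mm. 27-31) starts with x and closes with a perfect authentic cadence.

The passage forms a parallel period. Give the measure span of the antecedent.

The antecedent is the phrase ending with the weaker cadence (imperfect authentic cadence, phrase 1) and the consequent the one ending more conclusively (perfect authentic cadence, phrase 2); the antecedent is bars 22–26.

measures 22–26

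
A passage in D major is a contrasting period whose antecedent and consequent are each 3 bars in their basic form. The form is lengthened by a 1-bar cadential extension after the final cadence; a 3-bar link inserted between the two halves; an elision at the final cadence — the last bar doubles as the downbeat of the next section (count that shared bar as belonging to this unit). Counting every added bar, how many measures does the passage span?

Basic contrasting period: 3 + 3 = 6 bars.
6 (basic form) + 1 (cadential extension) + 3 (link) = 10.
The elision shares a bar with the next section but does not change this unit's count.

10 measures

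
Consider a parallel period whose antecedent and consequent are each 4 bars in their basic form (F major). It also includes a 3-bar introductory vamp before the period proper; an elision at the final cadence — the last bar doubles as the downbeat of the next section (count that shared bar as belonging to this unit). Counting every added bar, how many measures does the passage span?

11 measures

Basic parallel period: 4 + 4 = 8 bars.
8 (basic form) + 3 (introduction) = 11.
The elision shares a bar with the next section but does not change this unit's count.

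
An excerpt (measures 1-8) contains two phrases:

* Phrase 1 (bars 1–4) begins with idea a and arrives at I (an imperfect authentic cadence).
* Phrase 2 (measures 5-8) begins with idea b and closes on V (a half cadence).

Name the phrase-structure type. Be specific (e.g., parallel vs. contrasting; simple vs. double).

phrase group

The second phrase closes with a half cadence, which is not stronger than the first phrase's imperfect authentic cadence; without a weak→strong cadential pair there is no antecedent–consequent relationship, so this is a phrase group rather than a period.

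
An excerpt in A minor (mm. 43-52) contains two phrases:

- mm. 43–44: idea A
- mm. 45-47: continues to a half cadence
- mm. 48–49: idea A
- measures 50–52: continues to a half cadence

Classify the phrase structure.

repeated phrase

Both phrases have the same opening (A) and the same cadence (half cadence): the second is a restatement, not a consequent, so this is a repeated phrase rather than a period.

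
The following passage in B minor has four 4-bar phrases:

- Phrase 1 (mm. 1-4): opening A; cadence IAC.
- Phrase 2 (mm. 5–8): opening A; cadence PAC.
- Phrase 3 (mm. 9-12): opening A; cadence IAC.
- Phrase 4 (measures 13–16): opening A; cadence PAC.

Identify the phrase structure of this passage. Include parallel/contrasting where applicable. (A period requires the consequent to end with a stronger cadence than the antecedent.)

The cadence pattern IAC–PAC–IAC–PAC is weak–strong twice, and phrases 3–4 restate phrases 1–2: a period heard twice, not a double period (which would end weakly at phrase 2).

repeated period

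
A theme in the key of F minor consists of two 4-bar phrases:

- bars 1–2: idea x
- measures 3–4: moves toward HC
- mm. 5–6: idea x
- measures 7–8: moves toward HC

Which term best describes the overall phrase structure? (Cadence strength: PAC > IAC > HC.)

Both phrases have the same opening (x) and the same cadence (half cadence): the second is a restatement, not a consequent, so this is a repeated phrase rather than a period.

repeated phrase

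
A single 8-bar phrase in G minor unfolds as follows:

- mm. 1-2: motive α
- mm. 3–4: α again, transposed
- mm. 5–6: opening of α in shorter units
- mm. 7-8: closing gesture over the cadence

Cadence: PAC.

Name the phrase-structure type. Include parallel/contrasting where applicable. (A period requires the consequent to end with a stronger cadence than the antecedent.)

sentence

Basic idea (bars 1–2) + its repetition (mm. 3–4) form the presentation; fragmentation and cadence (measures 5-8) form the continuation — the 8-bar whole is a sentence.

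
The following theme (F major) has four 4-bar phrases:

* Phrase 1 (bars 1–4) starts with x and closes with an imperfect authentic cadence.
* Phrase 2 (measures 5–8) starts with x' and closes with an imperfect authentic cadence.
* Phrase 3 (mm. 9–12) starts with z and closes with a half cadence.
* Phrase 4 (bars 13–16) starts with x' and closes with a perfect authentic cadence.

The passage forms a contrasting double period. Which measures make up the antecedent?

measures 1–8

In a double period the first pair of phrases (ending imperfect authentic cadence) is the large antecedent and the second pair (ending perfect authentic cadence) is the large consequent; the antecedent is measures 1–8.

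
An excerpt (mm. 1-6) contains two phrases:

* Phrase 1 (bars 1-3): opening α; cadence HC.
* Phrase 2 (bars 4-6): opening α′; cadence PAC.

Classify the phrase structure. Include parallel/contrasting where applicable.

parallel period

Phrase 1 ends with a half cadence (weaker) and phrase 2 with a perfect authentic cadence (stronger): antecedent + consequent = a period.
The two phrases open with the same material (α / α′), so the period is parallel.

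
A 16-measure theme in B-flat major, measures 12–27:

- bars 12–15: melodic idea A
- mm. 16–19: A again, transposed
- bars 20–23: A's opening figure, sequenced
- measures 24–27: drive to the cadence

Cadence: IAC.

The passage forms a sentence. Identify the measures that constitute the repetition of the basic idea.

The presentation of a sentence is the basic idea (mm. 12-15) plus its repetition (mm. 16-19); the repetition of the basic idea is therefore mm. 16–19.

measures 16–19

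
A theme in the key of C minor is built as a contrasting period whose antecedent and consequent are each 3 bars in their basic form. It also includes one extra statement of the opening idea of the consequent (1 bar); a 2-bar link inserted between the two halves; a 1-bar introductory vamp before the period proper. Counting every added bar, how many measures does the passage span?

Basic contrasting period: 3 + 3 = 6 bars.
6 (basic form) + 1 (extra statement) + 2 (link) + 1 (introduction) = 10.

10 measures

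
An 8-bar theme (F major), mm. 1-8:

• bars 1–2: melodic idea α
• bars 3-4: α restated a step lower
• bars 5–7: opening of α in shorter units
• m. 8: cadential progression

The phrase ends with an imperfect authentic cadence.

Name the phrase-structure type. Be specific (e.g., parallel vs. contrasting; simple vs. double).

Basic idea (measures 1–2) + its repetition (mm. 3–4) form the presentation; fragmentation and cadence (mm. 5-8) form the continuation — the 8-bar whole is a sentence.

sentence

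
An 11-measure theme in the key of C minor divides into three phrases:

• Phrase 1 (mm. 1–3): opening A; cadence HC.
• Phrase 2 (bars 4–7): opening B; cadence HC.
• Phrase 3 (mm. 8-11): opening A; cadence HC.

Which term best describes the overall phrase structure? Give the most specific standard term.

The final phrase closes with a half cadence, which is not stronger than the preceding half cadence; the 3 phrases lack an overall antecedent–consequent design and so form a phrase group.

phrase group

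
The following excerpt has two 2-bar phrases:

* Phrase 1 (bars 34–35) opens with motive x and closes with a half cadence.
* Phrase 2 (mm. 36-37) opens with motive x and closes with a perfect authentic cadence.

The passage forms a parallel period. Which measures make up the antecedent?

The phrase ending with the weaker cadence (half cadence) is the antecedent; the one ending more conclusively (perfect authentic cadence) is the consequent. The antecedent is measures 34–35.

measures 34–35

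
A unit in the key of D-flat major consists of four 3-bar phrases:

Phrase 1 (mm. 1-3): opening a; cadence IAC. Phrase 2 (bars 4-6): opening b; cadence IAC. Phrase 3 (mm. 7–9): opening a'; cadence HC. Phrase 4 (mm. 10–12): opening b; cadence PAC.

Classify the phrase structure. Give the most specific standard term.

parallel double period

Four phrases in two halves: the first half (bars 1–6) ends with an imperfect authentic cadence, the second (mm. 7-12) with a perfect authentic cadence — a large antecedent–consequent pair, i.e. a double period.
Phrase 3 begins with the same material as phrase 1, making it parallel.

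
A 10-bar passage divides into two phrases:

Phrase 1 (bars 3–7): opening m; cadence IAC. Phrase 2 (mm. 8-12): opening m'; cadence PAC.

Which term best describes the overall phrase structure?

Phrase 1 ends with an imperfect authentic cadence (weaker) and phrase 2 with a perfect authentic cadence (stronger): antecedent + consequent = a period.
The two phrases open with the same material (m / m'), so the period is parallel.

parallel period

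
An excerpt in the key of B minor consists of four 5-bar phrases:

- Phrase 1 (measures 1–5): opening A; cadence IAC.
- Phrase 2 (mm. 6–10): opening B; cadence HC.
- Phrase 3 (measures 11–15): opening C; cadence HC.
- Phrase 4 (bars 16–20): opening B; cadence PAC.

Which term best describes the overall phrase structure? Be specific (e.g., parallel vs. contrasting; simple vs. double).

contrasting double period

Four phrases in two halves: the first half (bars 1–10) ends with a half cadence, the second (mm. 11–20) with a perfect authentic cadence — a large antecedent–consequent pair, i.e. a double period.
Phrase 3 begins with different material from phrase 1, making it contrasting.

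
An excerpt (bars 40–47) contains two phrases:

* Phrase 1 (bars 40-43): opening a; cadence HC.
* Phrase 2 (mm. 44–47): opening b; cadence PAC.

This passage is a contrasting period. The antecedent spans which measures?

measures 40–43

The antecedent is the phrase ending with the weaker cadence (half cadence, phrase 1) and the consequent the one ending more conclusively (perfect authentic cadence, phrase 2); the antecedent is bars 40–43.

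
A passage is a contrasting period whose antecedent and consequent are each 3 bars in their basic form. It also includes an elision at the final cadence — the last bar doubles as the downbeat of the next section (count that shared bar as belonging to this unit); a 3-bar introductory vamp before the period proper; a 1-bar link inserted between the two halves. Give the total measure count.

Basic contrasting period: 3 + 3 = 6 bars.
6 (basic form) + 3 (introduction) + 1 (link) = 10.
The elision shares a bar with the next section but does not change this unit's count.

10 measures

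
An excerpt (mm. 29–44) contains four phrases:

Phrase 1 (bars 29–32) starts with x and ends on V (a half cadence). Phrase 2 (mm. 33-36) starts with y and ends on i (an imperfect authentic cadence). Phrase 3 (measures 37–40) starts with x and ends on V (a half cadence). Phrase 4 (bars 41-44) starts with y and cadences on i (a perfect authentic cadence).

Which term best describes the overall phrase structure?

Four phrases in two halves: the first half (bars 29-36) ends with an imperfect authentic cadence, the second (mm. 37–44) with a perfect authentic cadence — a large antecedent–consequent pair, i.e. a double period.
Phrase 3 begins with the same material as phrase 1, making it parallel.

parallel double period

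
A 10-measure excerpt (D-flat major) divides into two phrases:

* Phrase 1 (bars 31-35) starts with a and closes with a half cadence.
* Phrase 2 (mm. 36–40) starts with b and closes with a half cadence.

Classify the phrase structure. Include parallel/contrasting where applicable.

phrase group

The second phrase closes with a half cadence, which is not stronger than the first phrase's half cadence; without a weak→strong cadential pair there is no antecedent–consequent relationship, so this is a phrase group rather than a period.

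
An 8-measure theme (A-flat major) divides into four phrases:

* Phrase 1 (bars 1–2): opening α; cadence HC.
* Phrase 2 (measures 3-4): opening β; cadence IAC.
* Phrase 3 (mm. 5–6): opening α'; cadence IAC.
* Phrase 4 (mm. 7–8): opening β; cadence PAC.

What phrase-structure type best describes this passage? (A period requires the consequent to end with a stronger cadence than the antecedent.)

parallel double period

Four phrases in two halves: the first half (measures 1–4) ends with an imperfect authentic cadence, the second (mm. 5–8) with a perfect authentic cadence — a large antecedent–consequent pair, i.e. a double period.
Phrase 3 begins with the same material as phrase 1, making it parallel.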